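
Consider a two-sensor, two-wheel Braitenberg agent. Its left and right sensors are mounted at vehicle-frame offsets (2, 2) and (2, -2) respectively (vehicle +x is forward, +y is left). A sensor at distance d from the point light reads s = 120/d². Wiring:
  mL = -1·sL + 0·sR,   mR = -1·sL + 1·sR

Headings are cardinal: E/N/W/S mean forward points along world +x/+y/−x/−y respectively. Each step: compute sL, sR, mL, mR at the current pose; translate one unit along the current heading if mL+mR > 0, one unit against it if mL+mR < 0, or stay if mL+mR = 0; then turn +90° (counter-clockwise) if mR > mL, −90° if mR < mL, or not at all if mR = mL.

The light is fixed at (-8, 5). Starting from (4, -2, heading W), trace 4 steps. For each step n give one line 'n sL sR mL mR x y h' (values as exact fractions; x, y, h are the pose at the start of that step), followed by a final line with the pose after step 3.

n=0: pose=(4,-2,W); sL=120/181, sR=24/25; mL=-120/181, mR=1344/4525; mL+mR=-1656/4525 → advance -1; mR−mL=24/25 → turn +1·90°
n=1: pose=(5,-2,S); sL=20/51, sR=60/101; mL=-20/51, mR=1040/5151; mL+mR=-980/5151 → advance -1; mR−mL=60/101 → turn +1·90°
n=2: pose=(5,-1,E); sL=120/241, sR=120/289; mL=-120/241, mR=-5760/69649; mL+mR=-40440/69649 → advance -1; mR−mL=120/289 → turn +1·90°
n=3: pose=(4,-1,N); sL=30/29, sR=30/53; mL=-30/29, mR=-720/1537; mL+mR=-2310/1537 → advance -1; mR−mL=30/53 → turn +1·90°

0 120/181 24/25 -120/181 1344/4525 4 -2 W
1 20/51 60/101 -20/51 1040/5151 5 -2 S
2 120/241 120/289 -120/241 -5760/69649 5 -1 E
3 30/29 30/53 -30/29 -720/1537 4 -1 N
final 4 -2 W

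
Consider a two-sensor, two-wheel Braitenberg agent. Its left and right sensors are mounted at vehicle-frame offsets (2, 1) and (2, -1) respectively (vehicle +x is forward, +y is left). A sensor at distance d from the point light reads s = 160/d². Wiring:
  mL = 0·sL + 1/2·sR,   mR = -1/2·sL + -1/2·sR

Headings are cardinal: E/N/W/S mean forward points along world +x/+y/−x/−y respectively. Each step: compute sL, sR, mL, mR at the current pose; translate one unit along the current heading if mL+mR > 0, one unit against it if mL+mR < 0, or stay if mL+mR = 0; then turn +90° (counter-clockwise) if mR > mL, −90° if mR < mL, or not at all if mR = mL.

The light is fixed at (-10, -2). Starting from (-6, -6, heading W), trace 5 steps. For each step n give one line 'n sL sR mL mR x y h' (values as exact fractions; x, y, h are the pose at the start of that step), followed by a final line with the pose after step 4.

n=0: pose=(-6,-6,W); sL=160/29, sR=160/13; mL=80/13, mR=-3360/377; mL+mR=-80/29 → advance -1; mR−mL=-5680/377 → turn -1·90°
n=1: pose=(-5,-6,N); sL=8, sR=4; mL=2, mR=-6; mL+mR=-4 → advance -1; mR−mL=-8 → turn -1·90°
n=2: pose=(-5,-7,E); sL=32/13, sR=32/17; mL=16/17, mR=-480/221; mL+mR=-16/13 → advance -1; mR−mL=-688/221 → turn -1·90°
n=3: pose=(-6,-7,S); sL=80/37, sR=80/29; mL=40/29, mR=-2640/1073; mL+mR=-40/37 → advance -1; mR−mL=-4120/1073 → turn -1·90°
n=4: pose=(-6,-6,W); sL=160/29, sR=160/13; mL=80/13, mR=-3360/377; mL+mR=-80/29 → advance -1; mR−mL=-5680/377 → turn -1·90°

0 160/29 160/13 80/13 -3360/377 -6 -6 W
1 8 4 2 -6 -5 -6 N
2 32/13 32/17 16/17 -480/221 -5 -7 E
3 80/37 80/29 40/29 -2640/1073 -6 -7 S
4 160/29 160/13 80/13 -3360/377 -6 -6 W
final -5 -6 N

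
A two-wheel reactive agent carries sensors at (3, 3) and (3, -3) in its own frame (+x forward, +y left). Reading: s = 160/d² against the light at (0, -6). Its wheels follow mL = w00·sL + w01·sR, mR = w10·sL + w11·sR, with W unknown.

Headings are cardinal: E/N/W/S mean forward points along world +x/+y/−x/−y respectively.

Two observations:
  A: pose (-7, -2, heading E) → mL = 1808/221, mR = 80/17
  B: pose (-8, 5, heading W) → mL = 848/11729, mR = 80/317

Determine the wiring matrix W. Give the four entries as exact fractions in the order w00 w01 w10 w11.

obs A: pose=(-7,-2,E) → sL=32/13, sR=160/17, mL=1808/221, mR=80/17
obs B: pose=(-8,5,W) → sL=32/37, sR=160/317, mL=848/11729, mR=80/317
sensor matrix S = [[32/13, 160/17], [32/37, 160/317]]; det S = -17879040/2592109
solve [mL_A; mL_B] = S·[w00; w01] and [mR_A; mR_B] = S·[w10; w11]:
  w00 = -1/2, w01 = 1, w10 = 0, w11 = 1/2

-1/2 1 0 1/2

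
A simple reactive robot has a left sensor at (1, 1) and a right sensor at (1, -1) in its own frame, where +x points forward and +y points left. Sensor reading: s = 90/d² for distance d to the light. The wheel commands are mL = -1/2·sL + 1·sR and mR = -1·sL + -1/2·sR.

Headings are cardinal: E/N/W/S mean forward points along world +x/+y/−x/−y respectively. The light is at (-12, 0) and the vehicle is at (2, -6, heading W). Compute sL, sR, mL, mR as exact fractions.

left sensor world pos  = (1, -7); dL² = 218
right sensor world pos = (1, -5); dR² = 194
sL = 90/218 = 45/109
sR = 90/194 = 45/97
mL = -1/2·sL + 1·sR = 5445/21146
mR = -1·sL + -1/2·sR = -13635/21146

45/109 45/97 5445/21146 -13635/21146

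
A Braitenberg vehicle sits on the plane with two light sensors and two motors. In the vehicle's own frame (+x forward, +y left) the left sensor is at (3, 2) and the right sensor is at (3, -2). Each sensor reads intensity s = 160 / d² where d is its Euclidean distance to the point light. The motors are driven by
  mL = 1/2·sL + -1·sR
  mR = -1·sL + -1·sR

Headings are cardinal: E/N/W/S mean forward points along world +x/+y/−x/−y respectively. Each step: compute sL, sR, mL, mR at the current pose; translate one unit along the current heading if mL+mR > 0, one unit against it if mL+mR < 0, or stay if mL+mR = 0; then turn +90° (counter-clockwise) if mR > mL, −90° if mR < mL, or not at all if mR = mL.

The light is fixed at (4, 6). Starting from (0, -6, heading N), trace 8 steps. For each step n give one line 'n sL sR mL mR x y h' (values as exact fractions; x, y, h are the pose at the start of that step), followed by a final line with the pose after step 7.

0 160/117 32/17 -2384/1989 -6464/1989 0 -6 N
1 80/61 80/113 -360/6893 -13920/6893 0 -7 E
2 32/53 32/61 -720/3233 -3648/3233 -1 -7 S
3 8/13 40/41 -356/533 -848/533 -1 -6 W
4 160/117 32/17 -2384/1989 -6464/1989 0 -6 N
5 80/61 80/113 -360/6893 -13920/6893 0 -7 E
6 32/53 32/61 -720/3233 -3648/3233 -1 -7 S
7 8/13 40/41 -356/533 -848/533 -1 -6 W
final 0 -6 N

n=0: pose=(0,-6,N); sL=160/117, sR=32/17; mL=-2384/1989, mR=-6464/1989; mL+mR=-8848/1989 → advance -1; mR−mL=-80/39 → turn -1·90°
n=1: pose=(0,-7,E); sL=80/61, sR=80/113; mL=-360/6893, mR=-13920/6893; mL+mR=-14280/6893 → advance -1; mR−mL=-120/61 → turn -1·90°
n=2: pose=(-1,-7,S); sL=32/53, sR=32/61; mL=-720/3233, mR=-3648/3233; mL+mR=-4368/3233 → advance -1; mR−mL=-48/53 → turn -1·90°
n=3: pose=(-1,-6,W); sL=8/13, sR=40/41; mL=-356/533, mR=-848/533; mL+mR=-1204/533 → advance -1; mR−mL=-12/13 → turn -1·90°
n=4: pose=(0,-6,N); sL=160/117, sR=32/17; mL=-2384/1989, mR=-6464/1989; mL+mR=-8848/1989 → advance -1; mR−mL=-80/39 → turn -1·90°
n=5: pose=(0,-7,E); sL=80/61, sR=80/113; mL=-360/6893, mR=-13920/6893; mL+mR=-14280/6893 → advance -1; mR−mL=-120/61 → turn -1·90°
n=6: pose=(-1,-7,S); sL=32/53, sR=32/61; mL=-720/3233, mR=-3648/3233; mL+mR=-4368/3233 → advance -1; mR−mL=-48/53 → turn -1·90°
n=7: pose=(-1,-6,W); sL=8/13, sR=40/41; mL=-356/533, mR=-848/533; mL+mR=-1204/533 → advance -1; mR−mL=-12/13 → turn -1·90°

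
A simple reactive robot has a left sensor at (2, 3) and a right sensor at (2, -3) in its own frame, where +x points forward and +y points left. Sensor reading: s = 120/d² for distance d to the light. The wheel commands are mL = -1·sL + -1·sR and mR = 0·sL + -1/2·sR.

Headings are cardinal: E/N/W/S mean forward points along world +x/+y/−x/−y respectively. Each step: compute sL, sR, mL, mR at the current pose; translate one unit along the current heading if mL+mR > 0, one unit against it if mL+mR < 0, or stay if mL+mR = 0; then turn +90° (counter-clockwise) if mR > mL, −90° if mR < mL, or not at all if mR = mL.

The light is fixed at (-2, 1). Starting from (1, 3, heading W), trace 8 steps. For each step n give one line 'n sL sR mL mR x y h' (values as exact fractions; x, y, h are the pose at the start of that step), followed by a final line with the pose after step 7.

n=0: pose=(1,3,W); sL=60, sR=60/13; mL=-840/13, mR=-30/13; mL+mR=-870/13 → advance -1; mR−mL=810/13 → turn +1·90°
n=1: pose=(2,3,S); sL=120/49, sR=120; mL=-6000/49, mR=-60; mL+mR=-8940/49 → advance -1; mR−mL=3060/49 → turn +1·90°
n=2: pose=(2,4,E); sL=5/3, sR=10/3; mL=-5, mR=-5/3; mL+mR=-20/3 → advance -1; mR−mL=10/3 → turn +1·90°
n=3: pose=(1,4,N); sL=24/5, sR=120/61; mL=-2064/305, mR=-60/61; mL+mR=-2364/305 → advance -1; mR−mL=1764/305 → turn +1·90°
n=4: pose=(1,3,W); sL=60, sR=60/13; mL=-840/13, mR=-30/13; mL+mR=-870/13 → advance -1; mR−mL=810/13 → turn +1·90°
n=5: pose=(2,3,S); sL=120/49, sR=120; mL=-6000/49, mR=-60; mL+mR=-8940/49 → advance -1; mR−mL=3060/49 → turn +1·90°
n=6: pose=(2,4,E); sL=5/3, sR=10/3; mL=-5, mR=-5/3; mL+mR=-20/3 → advance -1; mR−mL=10/3 → turn +1·90°
n=7: pose=(1,4,N); sL=24/5, sR=120/61; mL=-2064/305, mR=-60/61; mL+mR=-2364/305 → advance -1; mR−mL=1764/305 → turn +1·90°

0 60 60/13 -840/13 -30/13 1 3 W
1 120/49 120 -6000/49 -60 2 3 S
2 5/3 10/3 -5 -5/3 2 4 E
3 24/5 120/61 -2064/305 -60/61 1 4 N
4 60 60/13 -840/13 -30/13 1 3 W
5 120/49 120 -6000/49 -60 2 3 S
6 5/3 10/3 -5 -5/3 2 4 E
7 24/5 120/61 -2064/305 -60/61 1 4 N
final 1 3 W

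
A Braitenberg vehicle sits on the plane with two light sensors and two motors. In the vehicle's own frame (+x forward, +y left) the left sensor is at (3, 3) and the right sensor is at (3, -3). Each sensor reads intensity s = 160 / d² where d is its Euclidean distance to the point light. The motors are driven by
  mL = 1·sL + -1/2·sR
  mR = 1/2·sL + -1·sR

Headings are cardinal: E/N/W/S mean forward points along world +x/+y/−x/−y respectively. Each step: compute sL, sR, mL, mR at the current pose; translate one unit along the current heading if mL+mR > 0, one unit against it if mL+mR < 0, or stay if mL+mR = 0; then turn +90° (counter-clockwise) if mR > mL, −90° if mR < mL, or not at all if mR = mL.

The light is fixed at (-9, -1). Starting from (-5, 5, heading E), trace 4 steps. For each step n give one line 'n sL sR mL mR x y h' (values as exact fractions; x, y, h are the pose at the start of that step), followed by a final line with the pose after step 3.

n=0: pose=(-5,5,E); sL=16/13, sR=80/29; mL=-56/377, mR=-808/377; mL+mR=-864/377 → advance -1; mR−mL=-752/377 → turn -1·90°
n=1: pose=(-6,5,S); sL=32/9, sR=160/9; mL=-16/3, mR=-16; mL+mR=-64/3 → advance -1; mR−mL=-32/3 → turn -1·90°
n=2: pose=(-6,6,W); sL=10, sR=8/5; mL=46/5, mR=17/5; mL+mR=63/5 → advance +1; mR−mL=-29/5 → turn -1·90°
n=3: pose=(-7,6,N); sL=160/101, sR=32/25; mL=2384/2525, mR=-1232/2525; mL+mR=1152/2525 → advance +1; mR−mL=-3616/2525 → turn -1·90°

0 16/13 80/29 -56/377 -808/377 -5 5 E
1 32/9 160/9 -16/3 -16 -6 5 S
2 10 8/5 46/5 17/5 -6 6 W
3 160/101 32/25 2384/2525 -1232/2525 -7 6 N
final -7 7 E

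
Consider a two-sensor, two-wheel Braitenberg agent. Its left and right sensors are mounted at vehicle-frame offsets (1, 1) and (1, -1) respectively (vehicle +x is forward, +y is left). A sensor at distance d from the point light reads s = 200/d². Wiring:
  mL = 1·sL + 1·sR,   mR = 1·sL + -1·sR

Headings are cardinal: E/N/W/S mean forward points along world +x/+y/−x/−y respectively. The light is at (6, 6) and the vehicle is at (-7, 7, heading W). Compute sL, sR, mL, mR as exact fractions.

50/49 1 99/49 1/49

left sensor world pos  = (-8, 6); dL² = 196
right sensor world pos = (-8, 8); dR² = 200
sL = 200/196 = 50/49
sR = 200/200 = 1
mL = 1·sL + 1·sR = 99/49
mR = 1·sL + -1·sR = 1/49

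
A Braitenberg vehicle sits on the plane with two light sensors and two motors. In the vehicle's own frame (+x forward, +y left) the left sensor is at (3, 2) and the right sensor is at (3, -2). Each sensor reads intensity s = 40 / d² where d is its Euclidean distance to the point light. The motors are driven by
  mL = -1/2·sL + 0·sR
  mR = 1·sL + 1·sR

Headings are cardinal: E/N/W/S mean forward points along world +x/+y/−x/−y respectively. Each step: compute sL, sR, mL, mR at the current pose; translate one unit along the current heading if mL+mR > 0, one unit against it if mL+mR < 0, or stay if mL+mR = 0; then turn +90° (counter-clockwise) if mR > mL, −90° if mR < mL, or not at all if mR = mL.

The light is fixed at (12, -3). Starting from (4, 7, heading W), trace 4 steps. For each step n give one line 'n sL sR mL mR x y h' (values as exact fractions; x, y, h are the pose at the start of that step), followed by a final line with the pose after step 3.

0 8/37 8/53 -4/37 720/1961 4 7 W
1 20/49 4/17 -10/49 536/833 3 7 S
2 40/157 8/17 -20/157 1936/2669 3 6 E
3 10/61 2/9 -5/61 212/549 4 6 N
final 4 7 W

n=0: pose=(4,7,W); sL=8/37, sR=8/53; mL=-4/37, mR=720/1961; mL+mR=508/1961 → advance +1; mR−mL=932/1961 → turn +1·90°
n=1: pose=(3,7,S); sL=20/49, sR=4/17; mL=-10/49, mR=536/833; mL+mR=366/833 → advance +1; mR−mL=706/833 → turn +1·90°
n=2: pose=(3,6,E); sL=40/157, sR=8/17; mL=-20/157, mR=1936/2669; mL+mR=1596/2669 → advance +1; mR−mL=2276/2669 → turn +1·90°
n=3: pose=(4,6,N); sL=10/61, sR=2/9; mL=-5/61, mR=212/549; mL+mR=167/549 → advance +1; mR−mL=257/549 → turn +1·90°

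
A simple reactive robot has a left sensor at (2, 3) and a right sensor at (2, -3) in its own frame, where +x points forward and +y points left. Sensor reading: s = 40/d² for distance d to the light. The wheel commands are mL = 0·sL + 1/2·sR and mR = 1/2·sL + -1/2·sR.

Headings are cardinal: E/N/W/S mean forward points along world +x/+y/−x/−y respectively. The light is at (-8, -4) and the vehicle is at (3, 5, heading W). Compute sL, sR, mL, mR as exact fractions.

40/117 8/45 4/45 16/195

left sensor world pos  = (1, 2); dL² = 117
right sensor world pos = (1, 8); dR² = 225
sL = 40/117 = 40/117
sR = 40/225 = 8/45
mL = 0·sL + 1/2·sR = 4/45
mR = 1/2·sL + -1/2·sR = 16/195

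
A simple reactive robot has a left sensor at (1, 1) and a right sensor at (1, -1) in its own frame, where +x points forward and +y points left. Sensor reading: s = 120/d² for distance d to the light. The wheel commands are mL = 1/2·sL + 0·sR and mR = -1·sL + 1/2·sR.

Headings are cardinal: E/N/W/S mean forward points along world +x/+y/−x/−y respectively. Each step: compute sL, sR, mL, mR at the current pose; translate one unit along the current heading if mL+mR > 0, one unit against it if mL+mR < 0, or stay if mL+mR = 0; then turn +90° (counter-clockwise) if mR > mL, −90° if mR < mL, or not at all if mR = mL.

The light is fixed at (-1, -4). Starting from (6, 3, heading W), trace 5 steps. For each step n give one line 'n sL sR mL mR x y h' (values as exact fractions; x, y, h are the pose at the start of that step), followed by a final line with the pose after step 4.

0 5/3 6/5 5/6 -16/15 6 3 W
1 120/113 24/29 60/113 -2124/3277 7 3 N
2 12/13 60/53 6/13 -246/689 7 2 E
3 24/25 120/89 12/25 -636/2225 8 2 S
4 3/2 6/5 3/4 -9/10 8 1 W
final 9 1 N

n=0: pose=(6,3,W); sL=5/3, sR=6/5; mL=5/6, mR=-16/15; mL+mR=-7/30 → advance -1; mR−mL=-19/10 → turn -1·90°
n=1: pose=(7,3,N); sL=120/113, sR=24/29; mL=60/113, mR=-2124/3277; mL+mR=-384/3277 → advance -1; mR−mL=-3864/3277 → turn -1·90°
n=2: pose=(7,2,E); sL=12/13, sR=60/53; mL=6/13, mR=-246/689; mL+mR=72/689 → advance +1; mR−mL=-564/689 → turn -1·90°
n=3: pose=(8,2,S); sL=24/25, sR=120/89; mL=12/25, mR=-636/2225; mL+mR=432/2225 → advance +1; mR−mL=-1704/2225 → turn -1·90°
n=4: pose=(8,1,W); sL=3/2, sR=6/5; mL=3/4, mR=-9/10; mL+mR=-3/20 → advance -1; mR−mL=-33/20 → turn -1·90°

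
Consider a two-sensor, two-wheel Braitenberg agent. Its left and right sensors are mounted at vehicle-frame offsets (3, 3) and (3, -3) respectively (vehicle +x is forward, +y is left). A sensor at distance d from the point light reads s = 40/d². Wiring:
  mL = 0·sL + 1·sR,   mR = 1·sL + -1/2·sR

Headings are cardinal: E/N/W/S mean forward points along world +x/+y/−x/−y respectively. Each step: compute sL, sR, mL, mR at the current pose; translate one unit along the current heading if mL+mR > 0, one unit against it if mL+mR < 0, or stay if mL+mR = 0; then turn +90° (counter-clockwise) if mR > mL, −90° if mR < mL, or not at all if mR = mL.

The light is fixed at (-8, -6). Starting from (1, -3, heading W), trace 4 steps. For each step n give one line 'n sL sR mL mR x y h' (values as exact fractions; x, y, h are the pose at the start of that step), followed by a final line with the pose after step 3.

0 10/9 5/9 5/9 5/6 1 -3 W
1 40/121 8/5 8/5 -284/605 0 -3 S
2 20/13 4/5 4/5 74/65 0 -4 W
3 40/101 40/17 40/17 -1340/1717 -1 -4 S
final -1 -5 W

n=0: pose=(1,-3,W); sL=10/9, sR=5/9; mL=5/9, mR=5/6; mL+mR=25/18 → advance +1; mR−mL=5/18 → turn +1·90°
n=1: pose=(0,-3,S); sL=40/121, sR=8/5; mL=8/5, mR=-284/605; mL+mR=684/605 → advance +1; mR−mL=-1252/605 → turn -1·90°
n=2: pose=(0,-4,W); sL=20/13, sR=4/5; mL=4/5, mR=74/65; mL+mR=126/65 → advance +1; mR−mL=22/65 → turn +1·90°
n=3: pose=(-1,-4,S); sL=40/101, sR=40/17; mL=40/17, mR=-1340/1717; mL+mR=2700/1717 → advance +1; mR−mL=-5380/1717 → turn -1·90°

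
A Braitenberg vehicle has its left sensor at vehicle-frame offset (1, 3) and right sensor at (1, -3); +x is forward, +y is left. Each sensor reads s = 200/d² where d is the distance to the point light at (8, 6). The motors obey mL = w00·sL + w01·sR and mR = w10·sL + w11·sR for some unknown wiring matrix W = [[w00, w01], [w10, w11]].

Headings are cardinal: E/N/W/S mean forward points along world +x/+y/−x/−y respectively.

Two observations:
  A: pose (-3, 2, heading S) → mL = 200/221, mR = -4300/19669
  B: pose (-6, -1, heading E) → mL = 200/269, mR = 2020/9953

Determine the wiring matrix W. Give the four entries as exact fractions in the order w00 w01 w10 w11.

obs A: pose=(-3,2,S) → sL=200/89, sR=200/221, mL=200/221, mR=-4300/19669
obs B: pose=(-6,-1,E) → sL=40/37, sR=200/269, mL=200/269, mR=2020/9953
sensor matrix S = [[200/89, 200/221], [40/37, 200/269]]; det S = 135552000/195765557
solve [mL_A; mL_B] = S·[w00; w01] and [mR_A; mR_B] = S·[w10; w11]:
  w00 = 0, w01 = 1, w10 = -1/2, w11 = 1

0 1 -1/2 1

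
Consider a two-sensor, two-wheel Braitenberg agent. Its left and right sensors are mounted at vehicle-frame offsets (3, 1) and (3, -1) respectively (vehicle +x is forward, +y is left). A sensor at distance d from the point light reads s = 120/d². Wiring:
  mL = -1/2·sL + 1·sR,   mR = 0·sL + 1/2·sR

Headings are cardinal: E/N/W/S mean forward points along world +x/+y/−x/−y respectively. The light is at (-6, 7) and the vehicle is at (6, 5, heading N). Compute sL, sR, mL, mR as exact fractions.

60/61 12/17 222/1037 6/17

left sensor world pos  = (5, 8); dL² = 122
right sensor world pos = (7, 8); dR² = 170
sL = 120/122 = 60/61
sR = 120/170 = 12/17
mL = -1/2·sL + 1·sR = 222/1037
mR = 0·sL + 1/2·sR = 6/17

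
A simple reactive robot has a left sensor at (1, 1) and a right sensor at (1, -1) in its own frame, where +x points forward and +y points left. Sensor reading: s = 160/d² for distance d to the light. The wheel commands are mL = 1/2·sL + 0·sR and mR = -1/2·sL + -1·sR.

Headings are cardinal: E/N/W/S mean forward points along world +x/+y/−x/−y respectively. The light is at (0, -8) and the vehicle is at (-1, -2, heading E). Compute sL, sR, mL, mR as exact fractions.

left sensor world pos  = (0, -1); dL² = 49
right sensor world pos = (0, -3); dR² = 25
sL = 160/49 = 160/49
sR = 160/25 = 32/5
mL = 1/2·sL + 0·sR = 80/49
mR = -1/2·sL + -1·sR = -1968/245

160/49 32/5 80/49 -1968/245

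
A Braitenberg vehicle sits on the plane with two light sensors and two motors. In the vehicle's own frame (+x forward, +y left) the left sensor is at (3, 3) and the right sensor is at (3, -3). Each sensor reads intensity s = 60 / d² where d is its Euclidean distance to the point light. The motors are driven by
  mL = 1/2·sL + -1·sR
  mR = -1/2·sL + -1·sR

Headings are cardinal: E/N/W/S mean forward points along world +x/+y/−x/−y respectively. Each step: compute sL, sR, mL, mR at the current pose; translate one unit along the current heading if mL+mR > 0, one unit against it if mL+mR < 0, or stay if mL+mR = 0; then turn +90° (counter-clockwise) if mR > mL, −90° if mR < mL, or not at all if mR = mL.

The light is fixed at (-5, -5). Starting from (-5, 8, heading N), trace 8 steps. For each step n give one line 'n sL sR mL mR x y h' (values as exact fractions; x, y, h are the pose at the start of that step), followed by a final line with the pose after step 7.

n=0: pose=(-5,8,N); sL=12/53, sR=12/53; mL=-6/53, mR=-18/53; mL+mR=-24/53 → advance -1; mR−mL=-12/53 → turn -1·90°
n=1: pose=(-5,7,E); sL=10/39, sR=2/3; mL=-7/13, mR=-31/39; mL+mR=-4/3 → advance -1; mR−mL=-10/39 → turn -1·90°
n=2: pose=(-6,7,S); sL=12/17, sR=60/97; mL=-438/1649, mR=-1602/1649; mL+mR=-120/97 → advance -1; mR−mL=-12/17 → turn -1·90°
n=3: pose=(-6,8,W); sL=15/29, sR=15/68; mL=75/1972, mR=-945/1972; mL+mR=-15/34 → advance -1; mR−mL=-15/29 → turn -1·90°
n=4: pose=(-5,8,N); sL=12/53, sR=12/53; mL=-6/53, mR=-18/53; mL+mR=-24/53 → advance -1; mR−mL=-12/53 → turn -1·90°
n=5: pose=(-5,7,E); sL=10/39, sR=2/3; mL=-7/13, mR=-31/39; mL+mR=-4/3 → advance -1; mR−mL=-10/39 → turn -1·90°
n=6: pose=(-6,7,S); sL=12/17, sR=60/97; mL=-438/1649, mR=-1602/1649; mL+mR=-120/97 → advance -1; mR−mL=-12/17 → turn -1·90°
n=7: pose=(-6,8,W); sL=15/29, sR=15/68; mL=75/1972, mR=-945/1972; mL+mR=-15/34 → advance -1; mR−mL=-15/29 → turn -1·90°

0 12/53 12/53 -6/53 -18/53 -5 8 N
1 10/39 2/3 -7/13 -31/39 -5 7 E
2 12/17 60/97 -438/1649 -1602/1649 -6 7 S
3 15/29 15/68 75/1972 -945/1972 -6 8 W
4 12/53 12/53 -6/53 -18/53 -5 8 N
5 10/39 2/3 -7/13 -31/39 -5 7 E
6 12/17 60/97 -438/1649 -1602/1649 -6 7 S
7 15/29 15/68 75/1972 -945/1972 -6 8 W
final -5 8 N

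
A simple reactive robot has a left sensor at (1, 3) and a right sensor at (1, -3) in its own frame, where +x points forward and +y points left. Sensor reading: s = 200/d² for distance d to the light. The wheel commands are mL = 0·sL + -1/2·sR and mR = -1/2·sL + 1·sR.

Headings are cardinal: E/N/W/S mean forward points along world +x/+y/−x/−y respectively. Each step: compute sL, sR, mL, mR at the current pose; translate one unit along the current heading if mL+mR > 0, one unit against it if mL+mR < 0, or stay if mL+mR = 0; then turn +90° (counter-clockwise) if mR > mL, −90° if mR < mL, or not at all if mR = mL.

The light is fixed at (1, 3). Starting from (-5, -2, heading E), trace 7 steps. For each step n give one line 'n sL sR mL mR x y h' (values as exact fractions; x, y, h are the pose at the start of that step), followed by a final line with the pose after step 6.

0 200/29 200/89 -100/89 -3100/2581 -5 -2 E
1 50/13 25/17 -25/34 -100/221 -6 -2 S
2 200/37 40/17 -20/17 -220/629 -6 -1 E
3 20/13 100/17 -50/17 1130/221 -7 -1 N
4 200/117 200/81 -100/81 1700/1053 -7 0 W
5 50/13 5/4 -5/8 -35/52 -8 0 S
6 8/5 200/101 -100/101 596/505 -8 1 W
final -9 1 S

n=0: pose=(-5,-2,E); sL=200/29, sR=200/89; mL=-100/89, mR=-3100/2581; mL+mR=-6000/2581 → advance -1; mR−mL=-200/2581 → turn -1·90°
n=1: pose=(-6,-2,S); sL=50/13, sR=25/17; mL=-25/34, mR=-100/221; mL+mR=-525/442 → advance -1; mR−mL=125/442 → turn +1·90°
n=2: pose=(-6,-1,E); sL=200/37, sR=40/17; mL=-20/17, mR=-220/629; mL+mR=-960/629 → advance -1; mR−mL=520/629 → turn +1·90°
n=3: pose=(-7,-1,N); sL=20/13, sR=100/17; mL=-50/17, mR=1130/221; mL+mR=480/221 → advance +1; mR−mL=1780/221 → turn +1·90°
n=4: pose=(-7,0,W); sL=200/117, sR=200/81; mL=-100/81, mR=1700/1053; mL+mR=400/1053 → advance +1; mR−mL=1000/351 → turn +1·90°
n=5: pose=(-8,0,S); sL=50/13, sR=5/4; mL=-5/8, mR=-35/52; mL+mR=-135/104 → advance -1; mR−mL=-5/104 → turn -1·90°
n=6: pose=(-8,1,W); sL=8/5, sR=200/101; mL=-100/101, mR=596/505; mL+mR=96/505 → advance +1; mR−mL=1096/505 → turn +1·90°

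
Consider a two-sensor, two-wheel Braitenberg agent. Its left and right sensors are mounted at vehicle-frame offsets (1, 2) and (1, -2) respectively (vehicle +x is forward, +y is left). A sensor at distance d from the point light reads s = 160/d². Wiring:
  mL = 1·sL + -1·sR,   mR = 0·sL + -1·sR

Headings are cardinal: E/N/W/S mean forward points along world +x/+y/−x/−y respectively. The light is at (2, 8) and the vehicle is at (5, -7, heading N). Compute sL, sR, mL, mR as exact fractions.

160/197 160/221 3840/43537 -160/221

left sensor world pos  = (3, -6); dL² = 197
right sensor world pos = (7, -6); dR² = 221
sL = 160/197 = 160/197
sR = 160/221 = 160/221
mL = 1·sL + -1·sR = 3840/43537
mR = 0·sL + -1·sR = -160/221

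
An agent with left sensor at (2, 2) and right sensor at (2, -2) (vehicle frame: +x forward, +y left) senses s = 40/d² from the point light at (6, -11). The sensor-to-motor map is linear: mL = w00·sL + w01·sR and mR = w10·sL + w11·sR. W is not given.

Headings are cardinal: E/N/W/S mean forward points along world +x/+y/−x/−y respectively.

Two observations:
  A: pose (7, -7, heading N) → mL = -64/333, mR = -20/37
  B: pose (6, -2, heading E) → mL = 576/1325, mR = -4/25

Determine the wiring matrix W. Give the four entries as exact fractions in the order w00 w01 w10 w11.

obs A: pose=(7,-7,N) → sL=40/37, sR=8/9, mL=-64/333, mR=-20/37
obs B: pose=(6,-2,E) → sL=8/25, sR=40/53, mL=576/1325, mR=-4/25
sensor matrix S = [[40/37, 8/9], [8/25, 40/53]]; det S = 234496/441225
solve [mL_A; mL_B] = S·[w00; w01] and [mR_A; mR_B] = S·[w10; w11]:
  w00 = -1, w01 = 1, w10 = -1/2, w11 = 0

-1 1 -1/2 0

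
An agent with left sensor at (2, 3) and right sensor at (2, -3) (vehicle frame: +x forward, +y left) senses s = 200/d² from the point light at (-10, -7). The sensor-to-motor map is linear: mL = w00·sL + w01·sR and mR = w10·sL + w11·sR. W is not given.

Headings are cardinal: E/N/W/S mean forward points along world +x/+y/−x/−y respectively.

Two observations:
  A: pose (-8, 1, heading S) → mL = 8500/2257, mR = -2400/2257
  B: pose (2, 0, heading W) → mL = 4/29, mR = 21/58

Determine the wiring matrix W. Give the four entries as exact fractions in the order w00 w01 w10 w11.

-1/2 1 1/2 -1/2

obs A: pose=(-8,1,S) → sL=200/61, sR=200/37, mL=8500/2257, mR=-2400/2257
obs B: pose=(2,0,W) → sL=50/29, sR=1, mL=4/29, mR=21/58
sensor matrix S = [[200/61, 200/37], [50/29, 1]]; det S = -395400/65453
solve [mL_A; mL_B] = S·[w00; w01] and [mR_A; mR_B] = S·[w10; w11]:
  w00 = -1/2, w01 = 1, w10 = 1/2, w11 = -1/2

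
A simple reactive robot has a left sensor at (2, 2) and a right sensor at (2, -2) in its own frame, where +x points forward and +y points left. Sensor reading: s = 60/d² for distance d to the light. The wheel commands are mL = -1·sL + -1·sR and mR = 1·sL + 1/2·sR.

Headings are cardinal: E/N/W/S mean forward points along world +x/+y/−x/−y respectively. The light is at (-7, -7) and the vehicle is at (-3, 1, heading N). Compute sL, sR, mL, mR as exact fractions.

left sensor world pos  = (-5, 3); dL² = 104
right sensor world pos = (-1, 3); dR² = 136
sL = 60/104 = 15/26
sR = 60/136 = 15/34
mL = -1·sL + -1·sR = -225/221
mR = 1·sL + 1/2·sR = 705/884

15/26 15/34 -225/221 705/884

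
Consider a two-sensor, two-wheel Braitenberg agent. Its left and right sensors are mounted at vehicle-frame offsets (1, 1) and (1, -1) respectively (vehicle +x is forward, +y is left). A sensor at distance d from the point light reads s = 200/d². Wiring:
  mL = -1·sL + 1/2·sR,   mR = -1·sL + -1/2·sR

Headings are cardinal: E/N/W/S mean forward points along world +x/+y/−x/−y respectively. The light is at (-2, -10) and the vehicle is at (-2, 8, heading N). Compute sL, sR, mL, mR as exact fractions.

left sensor world pos  = (-3, 9); dL² = 362
right sensor world pos = (-1, 9); dR² = 362
sL = 200/362 = 100/181
sR = 200/362 = 100/181
mL = -1·sL + 1/2·sR = -50/181
mR = -1·sL + -1/2·sR = -150/181

100/181 100/181 -50/181 -150/181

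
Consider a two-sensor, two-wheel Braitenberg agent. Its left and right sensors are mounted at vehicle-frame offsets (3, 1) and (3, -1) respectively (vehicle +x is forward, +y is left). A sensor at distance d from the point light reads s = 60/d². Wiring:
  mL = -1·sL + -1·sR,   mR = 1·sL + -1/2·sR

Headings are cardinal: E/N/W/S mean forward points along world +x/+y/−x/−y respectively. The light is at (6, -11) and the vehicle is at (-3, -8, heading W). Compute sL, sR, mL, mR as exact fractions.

15/37 3/8 -231/296 129/592

left sensor world pos  = (-6, -9); dL² = 148
right sensor world pos = (-6, -7); dR² = 160
sL = 60/148 = 15/37
sR = 60/160 = 3/8
mL = -1·sL + -1·sR = -231/296
mR = 1·sL + -1/2·sR = 129/592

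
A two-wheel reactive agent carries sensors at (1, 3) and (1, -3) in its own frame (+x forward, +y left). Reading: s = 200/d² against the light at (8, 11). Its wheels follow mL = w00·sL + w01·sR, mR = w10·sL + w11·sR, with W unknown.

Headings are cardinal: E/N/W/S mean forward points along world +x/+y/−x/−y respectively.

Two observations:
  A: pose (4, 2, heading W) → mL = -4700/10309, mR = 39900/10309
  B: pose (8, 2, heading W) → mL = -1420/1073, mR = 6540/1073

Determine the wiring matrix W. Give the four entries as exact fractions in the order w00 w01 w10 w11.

obs A: pose=(4,2,W) → sL=200/169, sR=200/61, mL=-4700/10309, mR=39900/10309
obs B: pose=(8,2,W) → sL=40/29, sR=200/37, mL=-1420/1073, mR=6540/1073
sensor matrix S = [[200/169, 200/61], [40/29, 200/37]]; det S = 20736000/11061557
solve [mL_A; mL_B] = S·[w00; w01] and [mR_A; mR_B] = S·[w10; w11]:
  w00 = 1, w01 = -1/2, w10 = 1/2, w11 = 1

1 -1/2 1/2 1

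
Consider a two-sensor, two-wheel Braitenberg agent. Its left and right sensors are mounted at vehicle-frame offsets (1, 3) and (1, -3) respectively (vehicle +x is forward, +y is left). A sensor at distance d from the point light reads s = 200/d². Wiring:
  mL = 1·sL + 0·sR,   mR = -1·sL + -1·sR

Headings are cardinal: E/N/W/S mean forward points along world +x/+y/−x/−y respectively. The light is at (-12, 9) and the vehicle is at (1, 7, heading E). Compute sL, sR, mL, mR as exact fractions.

200/197 200/221 200/197 -83600/43537

left sensor world pos  = (2, 10); dL² = 197
right sensor world pos = (2, 4); dR² = 221
sL = 200/197 = 200/197
sR = 200/221 = 200/221
mL = 1·sL + 0·sR = 200/197
mR = -1·sL + -1·sR = -83600/43537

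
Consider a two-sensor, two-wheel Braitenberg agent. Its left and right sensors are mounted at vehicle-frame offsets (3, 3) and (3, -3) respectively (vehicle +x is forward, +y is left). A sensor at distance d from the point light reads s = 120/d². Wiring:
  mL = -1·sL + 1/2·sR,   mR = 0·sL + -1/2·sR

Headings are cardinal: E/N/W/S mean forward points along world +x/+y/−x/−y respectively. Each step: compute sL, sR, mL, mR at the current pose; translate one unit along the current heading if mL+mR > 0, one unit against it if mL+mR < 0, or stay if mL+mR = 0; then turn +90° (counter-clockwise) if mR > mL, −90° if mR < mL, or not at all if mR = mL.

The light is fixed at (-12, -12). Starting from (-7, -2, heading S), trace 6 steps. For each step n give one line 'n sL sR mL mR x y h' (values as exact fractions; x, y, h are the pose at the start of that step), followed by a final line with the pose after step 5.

0 120/113 120/53 420/5989 -60/53 -7 -2 S
1 30/17 3/5 -249/170 -3/10 -7 -1 W
2 24/29 120/73 -12/2117 -60/73 -6 -1 S
3 4/3 20/39 -14/13 -10/39 -6 0 W
4 120/181 120/97 -780/17557 -60/97 -5 0 S
5 30/29 15/34 -1605/1972 -15/68 -5 1 W
final -4 1 S

n=0: pose=(-7,-2,S); sL=120/113, sR=120/53; mL=420/5989, mR=-60/53; mL+mR=-120/113 → advance -1; mR−mL=-7200/5989 → turn -1·90°
n=1: pose=(-7,-1,W); sL=30/17, sR=3/5; mL=-249/170, mR=-3/10; mL+mR=-30/17 → advance -1; mR−mL=99/85 → turn +1·90°
n=2: pose=(-6,-1,S); sL=24/29, sR=120/73; mL=-12/2117, mR=-60/73; mL+mR=-24/29 → advance -1; mR−mL=-1728/2117 → turn -1·90°
n=3: pose=(-6,0,W); sL=4/3, sR=20/39; mL=-14/13, mR=-10/39; mL+mR=-4/3 → advance -1; mR−mL=32/39 → turn +1·90°
n=4: pose=(-5,0,S); sL=120/181, sR=120/97; mL=-780/17557, mR=-60/97; mL+mR=-120/181 → advance -1; mR−mL=-10080/17557 → turn -1·90°
n=5: pose=(-5,1,W); sL=30/29, sR=15/34; mL=-1605/1972, mR=-15/68; mL+mR=-30/29 → advance -1; mR−mL=585/986 → turn +1·90°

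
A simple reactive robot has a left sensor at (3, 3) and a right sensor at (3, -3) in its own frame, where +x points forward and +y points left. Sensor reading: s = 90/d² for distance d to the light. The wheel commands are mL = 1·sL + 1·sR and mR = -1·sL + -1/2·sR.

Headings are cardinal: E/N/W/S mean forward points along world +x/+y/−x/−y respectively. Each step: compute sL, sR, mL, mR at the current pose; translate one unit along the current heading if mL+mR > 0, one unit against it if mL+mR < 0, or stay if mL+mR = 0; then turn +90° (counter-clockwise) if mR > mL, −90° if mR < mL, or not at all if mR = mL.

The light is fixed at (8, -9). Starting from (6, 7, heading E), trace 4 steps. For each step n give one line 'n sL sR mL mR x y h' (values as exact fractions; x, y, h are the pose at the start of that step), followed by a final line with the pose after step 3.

0 45/181 9/17 2394/3077 -3159/6154 6 7 E
1 90/173 18/37 6444/6401 -4887/6401 7 7 S
2 9/16 9/34 225/272 -189/272 7 6 W
3 90/349 18/65 12132/22685 -8991/22685 6 6 N
final 6 7 E

n=0: pose=(6,7,E); sL=45/181, sR=9/17; mL=2394/3077, mR=-3159/6154; mL+mR=9/34 → advance +1; mR−mL=-7947/6154 → turn -1·90°
n=1: pose=(7,7,S); sL=90/173, sR=18/37; mL=6444/6401, mR=-4887/6401; mL+mR=9/37 → advance +1; mR−mL=-11331/6401 → turn -1·90°
n=2: pose=(7,6,W); sL=9/16, sR=9/34; mL=225/272, mR=-189/272; mL+mR=9/68 → advance +1; mR−mL=-207/136 → turn -1·90°
n=3: pose=(6,6,N); sL=90/349, sR=18/65; mL=12132/22685, mR=-8991/22685; mL+mR=9/65 → advance +1; mR−mL=-21123/22685 → turn -1·90°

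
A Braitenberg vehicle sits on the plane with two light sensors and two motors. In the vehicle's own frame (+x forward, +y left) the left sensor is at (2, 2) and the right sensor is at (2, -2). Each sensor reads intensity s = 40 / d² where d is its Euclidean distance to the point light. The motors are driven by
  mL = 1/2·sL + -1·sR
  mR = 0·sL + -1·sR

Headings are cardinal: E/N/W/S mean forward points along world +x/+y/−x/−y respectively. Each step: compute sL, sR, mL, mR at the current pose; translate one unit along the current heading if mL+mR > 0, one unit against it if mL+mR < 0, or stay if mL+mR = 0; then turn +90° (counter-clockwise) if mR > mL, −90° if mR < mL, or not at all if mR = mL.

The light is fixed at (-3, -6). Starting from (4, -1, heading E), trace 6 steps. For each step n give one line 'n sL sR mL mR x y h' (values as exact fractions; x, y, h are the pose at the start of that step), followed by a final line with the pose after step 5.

n=0: pose=(4,-1,E); sL=4/13, sR=4/9; mL=-34/117, mR=-4/9; mL+mR=-86/117 → advance -1; mR−mL=-2/13 → turn -1·90°
n=1: pose=(3,-1,S); sL=40/73, sR=8/5; mL=-484/365, mR=-8/5; mL+mR=-1068/365 → advance -1; mR−mL=-20/73 → turn -1·90°
n=2: pose=(3,0,W); sL=5/4, sR=1/2; mL=1/8, mR=-1/2; mL+mR=-3/8 → advance -1; mR−mL=-5/8 → turn -1·90°
n=3: pose=(4,0,N); sL=40/89, sR=8/29; mL=-132/2581, mR=-8/29; mL+mR=-844/2581 → advance -1; mR−mL=-20/89 → turn -1·90°
n=4: pose=(4,-1,E); sL=4/13, sR=4/9; mL=-34/117, mR=-4/9; mL+mR=-86/117 → advance -1; mR−mL=-2/13 → turn -1·90°
n=5: pose=(3,-1,S); sL=40/73, sR=8/5; mL=-484/365, mR=-8/5; mL+mR=-1068/365 → advance -1; mR−mL=-20/73 → turn -1·90°

0 4/13 4/9 -34/117 -4/9 4 -1 E
1 40/73 8/5 -484/365 -8/5 3 -1 S
2 5/4 1/2 1/8 -1/2 3 0 W
3 40/89 8/29 -132/2581 -8/29 4 0 N
4 4/13 4/9 -34/117 -4/9 4 -1 E
5 40/73 8/5 -484/365 -8/5 3 -1 S
final 3 0 W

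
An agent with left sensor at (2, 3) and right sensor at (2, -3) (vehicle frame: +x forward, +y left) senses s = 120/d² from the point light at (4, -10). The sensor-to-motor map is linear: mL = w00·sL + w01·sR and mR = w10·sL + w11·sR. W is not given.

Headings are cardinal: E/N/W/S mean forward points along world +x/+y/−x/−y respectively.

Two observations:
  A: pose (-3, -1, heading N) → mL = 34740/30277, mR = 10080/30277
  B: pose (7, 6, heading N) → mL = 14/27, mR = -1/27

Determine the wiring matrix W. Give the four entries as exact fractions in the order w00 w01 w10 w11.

1/2 1 -1 1

obs A: pose=(-3,-1,N) → sL=120/221, sR=120/137, mL=34740/30277, mR=10080/30277
obs B: pose=(7,6,N) → sL=10/27, sR=1/3, mL=14/27, mR=-1/27
sensor matrix S = [[120/221, 120/137], [10/27, 1/3]]; det S = -39080/272493
solve [mL_A; mL_B] = S·[w00; w01] and [mR_A; mR_B] = S·[w10; w11]:
  w00 = 1/2, w01 = 1, w10 = -1, w11 = 1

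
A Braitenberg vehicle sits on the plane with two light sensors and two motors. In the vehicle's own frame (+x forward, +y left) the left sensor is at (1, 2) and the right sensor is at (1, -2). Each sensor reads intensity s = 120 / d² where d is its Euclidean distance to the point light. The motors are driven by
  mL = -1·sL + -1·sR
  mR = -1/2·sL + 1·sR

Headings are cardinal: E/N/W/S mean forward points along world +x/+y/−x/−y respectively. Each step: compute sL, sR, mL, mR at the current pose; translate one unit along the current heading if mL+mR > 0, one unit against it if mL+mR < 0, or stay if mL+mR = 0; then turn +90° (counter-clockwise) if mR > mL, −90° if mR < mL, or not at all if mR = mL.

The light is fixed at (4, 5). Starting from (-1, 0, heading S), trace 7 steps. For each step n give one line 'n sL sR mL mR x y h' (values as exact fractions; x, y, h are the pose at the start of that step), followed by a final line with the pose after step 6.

n=0: pose=(-1,0,S); sL=8/3, sR=24/17; mL=-208/51, mR=4/51; mL+mR=-4 → advance -1; mR−mL=212/51 → turn +1·90°
n=1: pose=(-1,1,E); sL=6, sR=30/13; mL=-108/13, mR=-9/13; mL+mR=-9 → advance -1; mR−mL=99/13 → turn +1·90°
n=2: pose=(-2,1,N); sL=120/73, sR=24/5; mL=-2352/365, mR=1452/365; mL+mR=-180/73 → advance -1; mR−mL=3804/365 → turn +1·90°
n=3: pose=(-2,0,W); sL=60/49, sR=60/29; mL=-4680/1421, mR=2070/1421; mL+mR=-90/49 → advance -1; mR−mL=6750/1421 → turn +1·90°
n=4: pose=(-1,0,S); sL=8/3, sR=24/17; mL=-208/51, mR=4/51; mL+mR=-4 → advance -1; mR−mL=212/51 → turn +1·90°
n=5: pose=(-1,1,E); sL=6, sR=30/13; mL=-108/13, mR=-9/13; mL+mR=-9 → advance -1; mR−mL=99/13 → turn +1·90°
n=6: pose=(-2,1,N); sL=120/73, sR=24/5; mL=-2352/365, mR=1452/365; mL+mR=-180/73 → advance -1; mR−mL=3804/365 → turn +1·90°

0 8/3 24/17 -208/51 4/51 -1 0 S
1 6 30/13 -108/13 -9/13 -1 1 E
2 120/73 24/5 -2352/365 1452/365 -2 1 N
3 60/49 60/29 -4680/1421 2070/1421 -2 0 W
4 8/3 24/17 -208/51 4/51 -1 0 S
5 6 30/13 -108/13 -9/13 -1 1 E
6 120/73 24/5 -2352/365 1452/365 -2 1 N
final -2 0 W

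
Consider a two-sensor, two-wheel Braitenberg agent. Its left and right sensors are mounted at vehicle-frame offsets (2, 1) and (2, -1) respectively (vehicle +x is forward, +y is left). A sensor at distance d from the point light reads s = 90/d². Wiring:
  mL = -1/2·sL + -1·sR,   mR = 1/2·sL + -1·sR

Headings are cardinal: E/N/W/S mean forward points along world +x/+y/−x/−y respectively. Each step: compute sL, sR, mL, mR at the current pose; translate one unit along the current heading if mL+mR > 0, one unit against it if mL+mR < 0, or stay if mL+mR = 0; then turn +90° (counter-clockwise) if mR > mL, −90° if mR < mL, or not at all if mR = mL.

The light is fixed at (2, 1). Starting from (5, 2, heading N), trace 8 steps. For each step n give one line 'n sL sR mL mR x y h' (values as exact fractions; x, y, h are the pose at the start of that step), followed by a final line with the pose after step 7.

0 90/13 18/5 -459/65 -9/65 5 2 N
1 45 45 -135/2 -45/2 5 1 W
2 90/29 90/13 -3195/377 -2025/377 6 1 S
3 9/4 5/2 -29/8 -11/8 6 2 E
4 90/13 18/5 -459/65 -9/65 5 2 N
5 45 45 -135/2 -45/2 5 1 W
6 90/29 90/13 -3195/377 -2025/377 6 1 S
7 9/4 5/2 -29/8 -11/8 6 2 E
final 5 2 N

n=0: pose=(5,2,N); sL=90/13, sR=18/5; mL=-459/65, mR=-9/65; mL+mR=-36/5 → advance -1; mR−mL=90/13 → turn +1·90°
n=1: pose=(5,1,W); sL=45, sR=45; mL=-135/2, mR=-45/2; mL+mR=-90 → advance -1; mR−mL=45 → turn +1·90°
n=2: pose=(6,1,S); sL=90/29, sR=90/13; mL=-3195/377, mR=-2025/377; mL+mR=-180/13 → advance -1; mR−mL=90/29 → turn +1·90°
n=3: pose=(6,2,E); sL=9/4, sR=5/2; mL=-29/8, mR=-11/8; mL+mR=-5 → advance -1; mR−mL=9/4 → turn +1·90°
n=4: pose=(5,2,N); sL=90/13, sR=18/5; mL=-459/65, mR=-9/65; mL+mR=-36/5 → advance -1; mR−mL=90/13 → turn +1·90°
n=5: pose=(5,1,W); sL=45, sR=45; mL=-135/2, mR=-45/2; mL+mR=-90 → advance -1; mR−mL=45 → turn +1·90°
n=6: pose=(6,1,S); sL=90/29, sR=90/13; mL=-3195/377, mR=-2025/377; mL+mR=-180/13 → advance -1; mR−mL=90/29 → turn +1·90°
n=7: pose=(6,2,E); sL=9/4, sR=5/2; mL=-29/8, mR=-11/8; mL+mR=-5 → advance -1; mR−mL=9/4 → turn +1·90°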